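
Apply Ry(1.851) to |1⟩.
-0.7989|0⟩ + 0.6014|1⟩

Ry(1.851) = [[cos(θ/2), −sin(θ/2)], [sin(θ/2), cos(θ/2)]]; θ = 1.851, cos(θ/2) ≈ 0.601435, sin(θ/2) ≈ 0.798922.
With a = amp(|0⟩) = 0 and b = amp(|1⟩) = 1:
new amp(|0⟩) = (0.601435)·a + (-0.798922)·b = -0.7989
new amp(|1⟩) = (0.798922)·a + (0.601435)·b = 0.6014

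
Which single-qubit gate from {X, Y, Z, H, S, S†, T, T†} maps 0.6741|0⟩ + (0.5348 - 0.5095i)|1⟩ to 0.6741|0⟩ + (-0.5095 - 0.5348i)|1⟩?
S†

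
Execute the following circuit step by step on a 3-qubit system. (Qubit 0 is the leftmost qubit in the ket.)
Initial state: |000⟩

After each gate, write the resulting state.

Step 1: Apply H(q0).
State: 1/√2|000⟩ + 1/√2|100⟩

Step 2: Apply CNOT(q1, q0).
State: 1/√2|000⟩ + 1/√2|100⟩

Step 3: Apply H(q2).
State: 1/2|000⟩ + 1/2|001⟩ + 1/2|100⟩ + 1/2|101⟩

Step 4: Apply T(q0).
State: 1/2|000⟩ + 1/2|001⟩ + (1/√8 + (1/√8)i)|100⟩ + (1/√8 + (1/√8)i)|101⟩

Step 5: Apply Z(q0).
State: 1/2|000⟩ + 1/2|001⟩ + (-1/√8 - (1/√8)i)|100⟩ + (-1/√8 - (1/√8)i)|101⟩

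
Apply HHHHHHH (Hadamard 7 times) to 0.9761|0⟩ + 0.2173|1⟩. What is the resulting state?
0.8439|0⟩ + 0.5366|1⟩

H² = I, so H^7 = H: a single Hadamard. With (a, b) = (0.9761, 0.2173), H gives ((a + b)/√2, (a − b)/√2) = (0.8439, 0.5366).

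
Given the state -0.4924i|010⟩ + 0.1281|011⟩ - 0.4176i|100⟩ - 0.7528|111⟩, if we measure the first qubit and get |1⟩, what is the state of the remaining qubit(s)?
-0.4851i|00⟩ - 0.8745|11⟩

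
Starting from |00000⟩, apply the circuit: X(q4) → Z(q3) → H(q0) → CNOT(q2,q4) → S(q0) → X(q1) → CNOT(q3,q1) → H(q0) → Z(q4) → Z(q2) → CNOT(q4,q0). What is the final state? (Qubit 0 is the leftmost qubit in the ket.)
(-1/2 + (1/2)i)|01001⟩ + (-1/2 - (1/2)i)|11001⟩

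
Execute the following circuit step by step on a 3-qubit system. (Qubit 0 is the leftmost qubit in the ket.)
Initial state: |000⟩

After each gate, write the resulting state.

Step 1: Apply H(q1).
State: 1/√2|000⟩ + 1/√2|010⟩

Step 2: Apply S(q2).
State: 1/√2|000⟩ + 1/√2|010⟩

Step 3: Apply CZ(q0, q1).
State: 1/√2|000⟩ + 1/√2|010⟩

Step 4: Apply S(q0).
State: 1/√2|000⟩ + 1/√2|010⟩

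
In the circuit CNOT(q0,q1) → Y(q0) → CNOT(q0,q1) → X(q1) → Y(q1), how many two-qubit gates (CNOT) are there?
2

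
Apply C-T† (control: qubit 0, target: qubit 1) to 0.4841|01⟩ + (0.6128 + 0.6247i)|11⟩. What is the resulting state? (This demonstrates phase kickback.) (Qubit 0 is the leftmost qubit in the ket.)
0.4841|01⟩ + (0.875 + 0.008415i)|11⟩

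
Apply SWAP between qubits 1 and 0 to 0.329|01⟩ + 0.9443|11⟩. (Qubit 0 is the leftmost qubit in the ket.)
0.329|10⟩ + 0.9443|11⟩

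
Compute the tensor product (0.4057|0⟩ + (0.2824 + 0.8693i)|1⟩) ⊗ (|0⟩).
0.4057|00⟩ + (0.2824 + 0.8693i)|10⟩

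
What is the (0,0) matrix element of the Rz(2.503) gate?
(0.3139 - 0.9495i)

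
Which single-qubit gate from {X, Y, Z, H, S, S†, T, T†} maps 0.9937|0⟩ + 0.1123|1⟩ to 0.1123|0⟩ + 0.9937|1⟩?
X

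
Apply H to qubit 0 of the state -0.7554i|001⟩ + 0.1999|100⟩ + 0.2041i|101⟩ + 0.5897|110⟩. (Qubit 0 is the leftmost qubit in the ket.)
0.1414|000⟩ - 0.3898i|001⟩ + 0.417|010⟩ - 0.1414|100⟩ - 0.6785i|101⟩ - 0.417|110⟩

H on qubit 0 mixes each pair of kets that differ only in qubit 0: amplitudes (a, b) of (|…0…⟩, |…1…⟩) become ((a + b)/√2, (a − b)/√2). Kets absent from the input have amplitude 0.
(|000⟩, |100⟩): (a, b) = (0, 0.1999) → (0.1414, -0.1414)
(|001⟩, |101⟩): (a, b) = (-0.7554i, 0.2041i) → (-0.3898i, -0.6785i)
(|010⟩, |110⟩): (a, b) = (0, 0.5897) → (0.417, -0.417)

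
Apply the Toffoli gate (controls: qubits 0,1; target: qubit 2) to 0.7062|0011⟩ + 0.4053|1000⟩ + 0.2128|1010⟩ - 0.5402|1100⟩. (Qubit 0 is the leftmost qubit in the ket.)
0.7062|0011⟩ + 0.4053|1000⟩ + 0.2128|1010⟩ - 0.5402|1110⟩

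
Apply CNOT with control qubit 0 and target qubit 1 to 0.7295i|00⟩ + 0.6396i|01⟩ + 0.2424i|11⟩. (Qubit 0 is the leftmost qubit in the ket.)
0.7295i|00⟩ + 0.6396i|01⟩ + 0.2424i|10⟩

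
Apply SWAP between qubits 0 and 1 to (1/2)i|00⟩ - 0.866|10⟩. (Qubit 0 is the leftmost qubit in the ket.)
(1/2)i|00⟩ - 0.866|01⟩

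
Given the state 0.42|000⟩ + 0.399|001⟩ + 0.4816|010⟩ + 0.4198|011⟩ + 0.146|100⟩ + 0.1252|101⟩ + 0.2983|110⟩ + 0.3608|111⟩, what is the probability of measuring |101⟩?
0.01568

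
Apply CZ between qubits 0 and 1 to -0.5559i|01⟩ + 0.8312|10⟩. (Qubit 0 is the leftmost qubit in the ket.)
-0.5559i|01⟩ + 0.8312|10⟩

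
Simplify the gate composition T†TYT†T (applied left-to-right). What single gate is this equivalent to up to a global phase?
Y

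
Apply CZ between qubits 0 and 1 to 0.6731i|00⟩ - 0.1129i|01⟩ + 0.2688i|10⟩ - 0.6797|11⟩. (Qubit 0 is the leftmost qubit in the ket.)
0.6731i|00⟩ - 0.1129i|01⟩ + 0.2688i|10⟩ + 0.6797|11⟩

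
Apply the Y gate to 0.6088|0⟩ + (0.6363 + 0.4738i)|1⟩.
(0.4738 - 0.6363i)|0⟩ + 0.6088i|1⟩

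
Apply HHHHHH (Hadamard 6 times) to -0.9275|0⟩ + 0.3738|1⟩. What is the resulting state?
-0.9275|0⟩ + 0.3738|1⟩

H² = I, so an even number of Hadamards cancels: H^6 = I and the state is unchanged.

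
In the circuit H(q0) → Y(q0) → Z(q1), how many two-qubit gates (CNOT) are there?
0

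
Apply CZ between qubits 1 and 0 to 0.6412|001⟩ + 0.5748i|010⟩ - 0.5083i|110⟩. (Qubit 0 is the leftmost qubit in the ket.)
0.6412|001⟩ + 0.5748i|010⟩ + 0.5083i|110⟩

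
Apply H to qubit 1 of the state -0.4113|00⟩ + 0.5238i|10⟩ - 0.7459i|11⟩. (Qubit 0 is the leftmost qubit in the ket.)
-0.2908|00⟩ - 0.2908|01⟩ - 0.157i|10⟩ + 0.8978i|11⟩

H on qubit 1 mixes each pair of kets that differ only in qubit 1: amplitudes (a, b) of (|…0…⟩, |…1…⟩) become ((a + b)/√2, (a − b)/√2). Kets absent from the input have amplitude 0.
(|00⟩, |01⟩): (a, b) = (-0.4113, 0) → (-0.2908, -0.2908)
(|10⟩, |11⟩): (a, b) = (0.5238i, -0.7459i) → (-0.157i, 0.8978i)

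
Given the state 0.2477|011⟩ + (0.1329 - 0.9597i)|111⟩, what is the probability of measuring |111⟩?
0.9387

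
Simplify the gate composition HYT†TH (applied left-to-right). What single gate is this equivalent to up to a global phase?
Y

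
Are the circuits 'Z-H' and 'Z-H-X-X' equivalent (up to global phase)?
Yes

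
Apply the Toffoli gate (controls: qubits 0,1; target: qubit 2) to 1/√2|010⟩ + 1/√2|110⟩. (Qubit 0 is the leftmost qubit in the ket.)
1/√2|010⟩ + 1/√2|111⟩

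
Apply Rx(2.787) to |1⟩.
-0.9843i|0⟩ + 0.1764|1⟩

Rx(2.787) = [[cos(θ/2), −i·sin(θ/2)], [−i·sin(θ/2), cos(θ/2)]]; θ = 2.787, cos(θ/2) ≈ 0.176369, sin(θ/2) ≈ 0.984324.
With a = amp(|0⟩) = 0 and b = amp(|1⟩) = 1:
new amp(|0⟩) = (0.176369)·a + (-0.984324i)·b = -0.9843i
new amp(|1⟩) = (-0.984324i)·a + (0.176369)·b = 0.1764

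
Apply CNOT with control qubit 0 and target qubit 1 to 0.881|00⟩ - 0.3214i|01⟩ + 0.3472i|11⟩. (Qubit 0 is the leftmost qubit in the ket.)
0.881|00⟩ - 0.3214i|01⟩ + 0.3472i|10⟩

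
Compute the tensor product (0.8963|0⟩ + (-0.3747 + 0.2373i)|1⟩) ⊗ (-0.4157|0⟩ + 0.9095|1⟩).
-0.3726|00⟩ + 0.8152|01⟩ + (0.1558 - 0.09865i)|10⟩ + (-0.3408 + 0.2158i)|11⟩

amp(|b₁b₂…⟩) = product of the factor amplitudes for bits b₁, b₂, …; only kets whose every factor amplitude is nonzero survive.
|00⟩: (0.8963)(-0.4157) = -0.3726
|01⟩: (0.8963)(0.9095) = 0.8152
|10⟩: (-0.3747 + 0.2373i)(-0.4157) = (0.1558 - 0.09865i)
|11⟩: (-0.3747 + 0.2373i)(0.9095) = (-0.3408 + 0.2158i)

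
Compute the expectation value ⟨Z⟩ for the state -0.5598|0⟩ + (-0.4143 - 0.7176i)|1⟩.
-0.3732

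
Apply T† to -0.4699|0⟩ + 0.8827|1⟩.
-0.4699|0⟩ + (0.6242 - 0.6242i)|1⟩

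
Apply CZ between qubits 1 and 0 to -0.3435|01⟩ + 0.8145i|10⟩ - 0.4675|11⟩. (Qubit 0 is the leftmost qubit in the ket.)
-0.3435|01⟩ + 0.8145i|10⟩ + 0.4675|11⟩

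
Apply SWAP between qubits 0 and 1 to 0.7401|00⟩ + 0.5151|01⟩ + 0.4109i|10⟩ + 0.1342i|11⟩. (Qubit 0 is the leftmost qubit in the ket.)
0.7401|00⟩ + 0.4109i|01⟩ + 0.5151|10⟩ + 0.1342i|11⟩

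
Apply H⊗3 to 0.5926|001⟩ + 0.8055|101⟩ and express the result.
0.4943|000⟩ - 0.4943|001⟩ + 0.4943|010⟩ - 0.4943|011⟩ - 0.07527|100⟩ + 0.07527|101⟩ - 0.07527|110⟩ + 0.07527|111⟩

H⊗3 gives amp(|y⟩) = (1/2√2) Σ_x (−1)^(x·y) amp(|x⟩), where x·y is the number of positions in which both x and y have a 1.
|000⟩: (0.5926 + 0.8055)/(2√2) = 0.4943
|001⟩: (-0.5926 - 0.8055)/(2√2) = -0.4943
|010⟩: (0.5926 + 0.8055)/(2√2) = 0.4943
|011⟩: (-0.5926 - 0.8055)/(2√2) = -0.4943
|100⟩: (0.5926 - 0.8055)/(2√2) = -0.07527
|101⟩: (-0.5926 + 0.8055)/(2√2) = 0.07527
|110⟩: (0.5926 - 0.8055)/(2√2) = -0.07527
|111⟩: (-0.5926 + 0.8055)/(2√2) = 0.07527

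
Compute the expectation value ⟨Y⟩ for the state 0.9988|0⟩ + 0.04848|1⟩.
0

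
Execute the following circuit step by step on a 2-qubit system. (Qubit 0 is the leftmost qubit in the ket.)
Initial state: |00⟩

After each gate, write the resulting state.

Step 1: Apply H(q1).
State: 1/√2|00⟩ + 1/√2|01⟩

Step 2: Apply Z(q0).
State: 1/√2|00⟩ + 1/√2|01⟩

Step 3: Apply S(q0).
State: 1/√2|00⟩ + 1/√2|01⟩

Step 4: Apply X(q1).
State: 1/√2|00⟩ + 1/√2|01⟩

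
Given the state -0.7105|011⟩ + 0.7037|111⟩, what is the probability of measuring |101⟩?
0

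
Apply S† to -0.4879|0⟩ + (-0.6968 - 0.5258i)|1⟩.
-0.4879|0⟩ + (-0.5258 + 0.6968i)|1⟩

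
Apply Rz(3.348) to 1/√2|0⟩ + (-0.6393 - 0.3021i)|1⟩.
(-0.07285 - 0.7033i)|0⟩ + (0.3664 - 0.6048i)|1⟩

Rz(3.348) = [[e^(−iθ/2), 0], [0, e^(iθ/2)]] with e^(±iθ/2) = cos(θ/2) ± i·sin(θ/2); θ = 3.348, cos(θ/2) ≈ -0.103021, sin(θ/2) ≈ 0.994679.
With a = amp(|0⟩) = 1/√2 and b = amp(|1⟩) = (-0.6393 - 0.3021i):
new amp(|0⟩) = (-0.103021 - 0.994679i)·a = (-0.07285 - 0.7033i)
new amp(|1⟩) = (-0.103021 + 0.994679i)·b = (0.3664 - 0.6048i)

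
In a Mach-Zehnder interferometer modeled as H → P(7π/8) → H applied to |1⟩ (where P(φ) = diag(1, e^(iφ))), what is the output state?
(0.9619 - 0.1913i)|0⟩ + (0.03806 + 0.1913i)|1⟩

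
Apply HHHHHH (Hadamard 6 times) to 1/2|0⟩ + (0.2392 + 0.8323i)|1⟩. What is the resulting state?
1/2|0⟩ + (0.2392 + 0.8323i)|1⟩

H² = I, so an even number of Hadamards cancels: H^6 = I and the state is unchanged.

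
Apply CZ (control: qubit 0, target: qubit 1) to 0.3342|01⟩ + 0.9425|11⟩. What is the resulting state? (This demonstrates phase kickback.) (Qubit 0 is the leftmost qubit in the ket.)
0.3342|01⟩ - 0.9425|11⟩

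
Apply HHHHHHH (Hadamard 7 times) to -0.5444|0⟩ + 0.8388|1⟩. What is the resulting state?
0.2082|0⟩ - 0.9781|1⟩

H² = I, so H^7 = H: a single Hadamard. With (a, b) = (-0.5444, 0.8388), H gives ((a + b)/√2, (a − b)/√2) = (0.2082, -0.9781).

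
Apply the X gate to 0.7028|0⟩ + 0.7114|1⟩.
0.7114|0⟩ + 0.7028|1⟩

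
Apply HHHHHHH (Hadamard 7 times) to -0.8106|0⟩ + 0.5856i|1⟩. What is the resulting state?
(-0.5732 + 0.4141i)|0⟩ + (-0.5732 - 0.4141i)|1⟩

H² = I, so H^7 = H: a single Hadamard. With (a, b) = (-0.8106, 0.5856i), H gives ((a + b)/√2, (a − b)/√2) = ((-0.5732 + 0.4141i), (-0.5732 - 0.4141i)).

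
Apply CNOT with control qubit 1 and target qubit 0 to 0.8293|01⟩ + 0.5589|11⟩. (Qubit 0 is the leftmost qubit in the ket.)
0.5589|01⟩ + 0.8293|11⟩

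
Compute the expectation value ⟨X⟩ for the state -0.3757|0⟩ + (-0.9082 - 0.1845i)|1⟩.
0.6824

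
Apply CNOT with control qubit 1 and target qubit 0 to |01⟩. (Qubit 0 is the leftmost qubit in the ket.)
|11⟩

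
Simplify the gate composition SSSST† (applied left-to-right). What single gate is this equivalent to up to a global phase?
T†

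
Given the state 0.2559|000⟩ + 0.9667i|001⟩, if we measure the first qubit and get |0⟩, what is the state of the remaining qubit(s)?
0.2559|00⟩ + 0.9667i|01⟩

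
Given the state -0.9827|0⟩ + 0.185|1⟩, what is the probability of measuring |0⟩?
0.9657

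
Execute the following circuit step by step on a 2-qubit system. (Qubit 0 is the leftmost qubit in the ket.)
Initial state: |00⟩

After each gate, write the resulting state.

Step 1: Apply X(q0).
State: |10⟩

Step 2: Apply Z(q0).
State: -|10⟩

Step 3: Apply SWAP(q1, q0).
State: -|01⟩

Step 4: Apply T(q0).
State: -|01⟩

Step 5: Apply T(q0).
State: -|01⟩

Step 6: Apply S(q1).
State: -i|01⟩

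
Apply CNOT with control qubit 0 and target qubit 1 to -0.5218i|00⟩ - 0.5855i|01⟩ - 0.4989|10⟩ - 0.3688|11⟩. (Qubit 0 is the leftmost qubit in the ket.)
-0.5218i|00⟩ - 0.5855i|01⟩ - 0.3688|10⟩ - 0.4989|11⟩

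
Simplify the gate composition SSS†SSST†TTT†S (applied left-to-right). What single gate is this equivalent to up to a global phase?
S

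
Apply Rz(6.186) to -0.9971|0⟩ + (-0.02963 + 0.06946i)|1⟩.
(0.9959 + 0.04843i)|0⟩ + (0.02622 - 0.07082i)|1⟩

Rz(6.186) = [[e^(−iθ/2), 0], [0, e^(iθ/2)]] with e^(±iθ/2) = cos(θ/2) ± i·sin(θ/2); θ = 6.186, cos(θ/2) ≈ -0.99882, sin(θ/2) ≈ 0.0485735.
With a = amp(|0⟩) = -0.9971 and b = amp(|1⟩) = (-0.02963 + 0.06946i):
new amp(|0⟩) = (-0.99882 - 0.0485735i)·a = (0.9959 + 0.04843i)
new amp(|1⟩) = (-0.99882 + 0.0485735i)·b = (0.02622 - 0.07082i)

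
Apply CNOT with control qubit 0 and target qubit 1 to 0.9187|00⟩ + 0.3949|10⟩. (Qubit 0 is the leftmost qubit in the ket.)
0.9187|00⟩ + 0.3949|11⟩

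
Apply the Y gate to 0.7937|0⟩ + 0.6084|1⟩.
-0.6084i|0⟩ + 0.7937i|1⟩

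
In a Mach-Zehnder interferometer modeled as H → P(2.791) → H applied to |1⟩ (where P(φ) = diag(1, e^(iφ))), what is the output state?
(0.9696 - 0.1717i)|0⟩ + (0.03042 + 0.1717i)|1⟩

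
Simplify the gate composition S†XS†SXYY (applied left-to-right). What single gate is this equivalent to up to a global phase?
S†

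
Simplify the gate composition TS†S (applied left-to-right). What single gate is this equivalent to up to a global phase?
T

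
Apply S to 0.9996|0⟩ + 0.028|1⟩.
0.9996|0⟩ + 0.028i|1⟩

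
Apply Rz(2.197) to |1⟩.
(0.4549 + 0.8905i)|1⟩

Rz(2.197) = [[e^(−iθ/2), 0], [0, e^(iθ/2)]] with e^(±iθ/2) = cos(θ/2) ± i·sin(θ/2); θ = 2.197, cos(θ/2) ≈ 0.454932, sin(θ/2) ≈ 0.890526.
With a = amp(|0⟩) = 0 and b = amp(|1⟩) = 1:
new amp(|0⟩) = (0.454932 - 0.890526i)·a = 0
new amp(|1⟩) = (0.454932 + 0.890526i)·b = (0.4549 + 0.8905i)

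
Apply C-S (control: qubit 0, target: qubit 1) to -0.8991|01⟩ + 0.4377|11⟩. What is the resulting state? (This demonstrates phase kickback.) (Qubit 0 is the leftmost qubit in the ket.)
-0.8991|01⟩ + 0.4377i|11⟩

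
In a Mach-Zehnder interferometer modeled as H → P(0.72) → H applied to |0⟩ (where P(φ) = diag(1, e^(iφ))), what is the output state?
(0.8759 + 0.3297i)|0⟩ + (0.1241 - 0.3297i)|1⟩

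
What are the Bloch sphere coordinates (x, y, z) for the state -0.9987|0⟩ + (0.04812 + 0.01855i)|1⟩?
(-0.09611, -0.03705, 0.9947)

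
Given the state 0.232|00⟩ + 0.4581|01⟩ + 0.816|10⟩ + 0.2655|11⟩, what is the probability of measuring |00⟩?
0.05382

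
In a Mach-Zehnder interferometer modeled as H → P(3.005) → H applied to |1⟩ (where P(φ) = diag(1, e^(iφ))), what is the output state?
(0.9953 - 0.06808i)|0⟩ + (0.004657 + 0.06808i)|1⟩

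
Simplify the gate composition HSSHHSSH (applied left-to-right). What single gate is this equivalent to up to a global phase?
I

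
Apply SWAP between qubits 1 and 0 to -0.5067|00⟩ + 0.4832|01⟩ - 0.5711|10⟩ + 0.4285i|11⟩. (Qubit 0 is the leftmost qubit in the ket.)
-0.5067|00⟩ - 0.5711|01⟩ + 0.4832|10⟩ + 0.4285i|11⟩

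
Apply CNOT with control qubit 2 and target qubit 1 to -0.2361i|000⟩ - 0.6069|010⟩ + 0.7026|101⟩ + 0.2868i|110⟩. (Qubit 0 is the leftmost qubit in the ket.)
-0.2361i|000⟩ - 0.6069|010⟩ + 0.2868i|110⟩ + 0.7026|111⟩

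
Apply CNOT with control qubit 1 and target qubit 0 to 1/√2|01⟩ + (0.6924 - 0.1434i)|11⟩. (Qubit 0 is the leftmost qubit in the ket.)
(0.6924 - 0.1434i)|01⟩ + 1/√2|11⟩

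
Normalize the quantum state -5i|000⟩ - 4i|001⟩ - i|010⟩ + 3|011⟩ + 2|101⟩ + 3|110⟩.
-0.625i|000⟩ - (1/2)i|001⟩ - 0.125i|010⟩ + 0.375|011⟩ + 0.25|101⟩ + 0.375|110⟩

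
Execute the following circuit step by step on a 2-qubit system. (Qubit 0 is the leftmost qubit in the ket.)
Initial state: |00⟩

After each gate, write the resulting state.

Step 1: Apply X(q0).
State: |10⟩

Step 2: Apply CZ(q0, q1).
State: |10⟩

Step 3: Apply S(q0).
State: i|10⟩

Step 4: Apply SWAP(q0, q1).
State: i|01⟩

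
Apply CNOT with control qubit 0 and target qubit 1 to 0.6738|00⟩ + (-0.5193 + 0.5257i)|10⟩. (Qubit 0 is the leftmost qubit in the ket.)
0.6738|00⟩ + (-0.5193 + 0.5257i)|11⟩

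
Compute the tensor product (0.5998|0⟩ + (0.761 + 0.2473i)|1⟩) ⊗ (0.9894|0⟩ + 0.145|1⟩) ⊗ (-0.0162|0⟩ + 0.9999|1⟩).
-0.009614|000⟩ + 0.5934|001⟩ - 0.001409|010⟩ + 0.08696|011⟩ + (-0.0122 - 0.003964i)|100⟩ + (0.7529 + 0.2447i)|101⟩ + (-0.001788 - 0.0005809i)|110⟩ + (0.1103 + 0.03585i)|111⟩

amp(|b₁b₂…⟩) = product of the factor amplitudes for bits b₁, b₂, …; only kets whose every factor amplitude is nonzero survive.
|000⟩: (0.5998)(0.9894)(-0.0162) = -0.009614
|001⟩: (0.5998)(0.9894)(0.9999) = 0.5934
|010⟩: (0.5998)(0.145)(-0.0162) = -0.001409
|011⟩: (0.5998)(0.145)(0.9999) = 0.08696
|100⟩: (0.761 + 0.2473i)(0.9894)(-0.0162) = (-0.0122 - 0.003964i)
|101⟩: (0.761 + 0.2473i)(0.9894)(0.9999) = (0.7529 + 0.2447i)
|110⟩: (0.761 + 0.2473i)(0.145)(-0.0162) = (-0.001788 - 0.0005809i)
|111⟩: (0.761 + 0.2473i)(0.145)(0.9999) = (0.1103 + 0.03585i)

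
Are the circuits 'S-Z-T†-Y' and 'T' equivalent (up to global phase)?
No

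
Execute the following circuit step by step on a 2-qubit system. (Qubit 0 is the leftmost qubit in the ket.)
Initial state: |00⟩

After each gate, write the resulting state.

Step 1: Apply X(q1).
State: |01⟩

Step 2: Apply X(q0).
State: |11⟩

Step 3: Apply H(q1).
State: 1/√2|10⟩ - 1/√2|11⟩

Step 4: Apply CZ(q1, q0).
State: 1/√2|10⟩ + 1/√2|11⟩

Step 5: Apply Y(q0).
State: -(1/√2)i|00⟩ - (1/√2)i|01⟩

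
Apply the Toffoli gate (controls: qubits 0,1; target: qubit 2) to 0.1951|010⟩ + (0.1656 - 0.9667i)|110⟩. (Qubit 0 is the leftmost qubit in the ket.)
0.1951|010⟩ + (0.1656 - 0.9667i)|111⟩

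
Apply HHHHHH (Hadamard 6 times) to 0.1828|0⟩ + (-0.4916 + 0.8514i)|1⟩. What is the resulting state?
0.1828|0⟩ + (-0.4916 + 0.8514i)|1⟩

H² = I, so an even number of Hadamards cancels: H^6 = I and the state is unchanged.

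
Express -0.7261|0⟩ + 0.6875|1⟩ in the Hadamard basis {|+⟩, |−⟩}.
-0.02729|+⟩ - 0.9996|−⟩

With |ψ⟩ = α|0⟩ + β|1⟩, the Hadamard-basis coefficients are ⟨+|ψ⟩ = (α + β)/√2 and ⟨−|ψ⟩ = (α − β)/√2.
Here α = -0.7261, β = 0.6875: (α + β)/√2 = -0.02729, (α − β)/√2 = -0.9996.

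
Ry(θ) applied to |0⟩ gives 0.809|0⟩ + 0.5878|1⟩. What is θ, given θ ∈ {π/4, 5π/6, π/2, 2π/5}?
2π/5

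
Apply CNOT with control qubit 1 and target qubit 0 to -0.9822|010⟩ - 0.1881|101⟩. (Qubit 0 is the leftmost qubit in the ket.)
-0.1881|101⟩ - 0.9822|110⟩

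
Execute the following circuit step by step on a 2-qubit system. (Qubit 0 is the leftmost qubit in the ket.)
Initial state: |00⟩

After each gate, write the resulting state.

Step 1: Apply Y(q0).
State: i|10⟩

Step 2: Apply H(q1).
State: (1/√2)i|10⟩ + (1/√2)i|11⟩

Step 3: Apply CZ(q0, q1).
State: (1/√2)i|10⟩ - (1/√2)i|11⟩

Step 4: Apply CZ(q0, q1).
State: (1/√2)i|10⟩ + (1/√2)i|11⟩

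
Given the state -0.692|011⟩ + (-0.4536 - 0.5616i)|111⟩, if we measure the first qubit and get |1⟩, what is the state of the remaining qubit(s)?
(-0.6283 - 0.7779i)|11⟩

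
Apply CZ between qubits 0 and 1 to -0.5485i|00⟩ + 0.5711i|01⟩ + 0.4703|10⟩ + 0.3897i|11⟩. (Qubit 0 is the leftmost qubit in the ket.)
-0.5485i|00⟩ + 0.5711i|01⟩ + 0.4703|10⟩ - 0.3897i|11⟩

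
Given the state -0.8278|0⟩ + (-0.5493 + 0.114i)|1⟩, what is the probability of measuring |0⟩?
0.6853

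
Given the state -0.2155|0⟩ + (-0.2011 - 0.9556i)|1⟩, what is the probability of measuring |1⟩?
0.9536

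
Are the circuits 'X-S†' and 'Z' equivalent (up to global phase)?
No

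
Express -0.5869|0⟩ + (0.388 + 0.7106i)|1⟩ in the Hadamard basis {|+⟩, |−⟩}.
(-0.1406 + 0.5025i)|+⟩ + (-0.6894 - 0.5025i)|−⟩

With |ψ⟩ = α|0⟩ + β|1⟩, the Hadamard-basis coefficients are ⟨+|ψ⟩ = (α + β)/√2 and ⟨−|ψ⟩ = (α − β)/√2.
Here α = -0.5869, β = (0.388 + 0.7106i): (α + β)/√2 = (-0.1406 + 0.5025i), (α − β)/√2 = (-0.6894 - 0.5025i).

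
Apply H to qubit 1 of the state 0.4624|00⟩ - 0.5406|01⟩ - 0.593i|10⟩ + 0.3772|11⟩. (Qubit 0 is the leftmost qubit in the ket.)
-0.0553|00⟩ + 0.7092|01⟩ + (0.2667 - 0.4193i)|10⟩ + (-0.2667 - 0.4193i)|11⟩

H on qubit 1 mixes each pair of kets that differ only in qubit 1: amplitudes (a, b) of (|…0…⟩, |…1…⟩) become ((a + b)/√2, (a − b)/√2). Kets absent from the input have amplitude 0.
(|00⟩, |01⟩): (a, b) = (0.4624, -0.5406) → (-0.0553, 0.7092)
(|10⟩, |11⟩): (a, b) = (-0.593i, 0.3772) → ((0.2667 - 0.4193i), (-0.2667 - 0.4193i))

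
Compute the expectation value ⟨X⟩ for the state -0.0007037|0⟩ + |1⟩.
-0.001407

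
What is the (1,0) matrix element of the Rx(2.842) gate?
-0.9888i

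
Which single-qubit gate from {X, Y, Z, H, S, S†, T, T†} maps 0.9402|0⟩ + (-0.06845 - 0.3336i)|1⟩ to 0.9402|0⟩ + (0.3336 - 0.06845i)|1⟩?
S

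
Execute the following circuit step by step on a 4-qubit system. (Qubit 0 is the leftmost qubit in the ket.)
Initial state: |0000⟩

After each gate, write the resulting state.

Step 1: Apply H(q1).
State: 1/√2|0000⟩ + 1/√2|0100⟩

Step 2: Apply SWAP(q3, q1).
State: 1/√2|0000⟩ + 1/√2|0001⟩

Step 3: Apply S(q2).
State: 1/√2|0000⟩ + 1/√2|0001⟩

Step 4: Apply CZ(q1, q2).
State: 1/√2|0000⟩ + 1/√2|0001⟩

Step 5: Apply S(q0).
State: 1/√2|0000⟩ + 1/√2|0001⟩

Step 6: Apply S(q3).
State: 1/√2|0000⟩ + (1/√2)i|0001⟩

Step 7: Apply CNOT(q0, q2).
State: 1/√2|0000⟩ + (1/√2)i|0001⟩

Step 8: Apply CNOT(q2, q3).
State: 1/√2|0000⟩ + (1/√2)i|0001⟩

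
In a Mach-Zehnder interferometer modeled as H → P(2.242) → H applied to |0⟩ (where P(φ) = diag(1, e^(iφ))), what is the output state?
(0.189 + 0.3915i)|0⟩ + (0.811 - 0.3915i)|1⟩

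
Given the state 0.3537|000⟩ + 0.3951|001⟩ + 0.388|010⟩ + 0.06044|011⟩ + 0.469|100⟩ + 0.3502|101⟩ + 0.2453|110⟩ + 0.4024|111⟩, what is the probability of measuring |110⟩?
0.06017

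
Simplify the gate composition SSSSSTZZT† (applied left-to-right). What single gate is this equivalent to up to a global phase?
S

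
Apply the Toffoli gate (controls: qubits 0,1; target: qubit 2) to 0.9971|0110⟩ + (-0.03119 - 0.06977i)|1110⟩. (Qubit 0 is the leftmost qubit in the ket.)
0.9971|0110⟩ + (-0.03119 - 0.06977i)|1100⟩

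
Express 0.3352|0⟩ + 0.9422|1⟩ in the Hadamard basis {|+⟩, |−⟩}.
0.9033|+⟩ - 0.4292|−⟩

With |ψ⟩ = α|0⟩ + β|1⟩, the Hadamard-basis coefficients are ⟨+|ψ⟩ = (α + β)/√2 and ⟨−|ψ⟩ = (α − β)/√2.
Here α = 0.3352, β = 0.9422: (α + β)/√2 = 0.9033, (α − β)/√2 = -0.4292.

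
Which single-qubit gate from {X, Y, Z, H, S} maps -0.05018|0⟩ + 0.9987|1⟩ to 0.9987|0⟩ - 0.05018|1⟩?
X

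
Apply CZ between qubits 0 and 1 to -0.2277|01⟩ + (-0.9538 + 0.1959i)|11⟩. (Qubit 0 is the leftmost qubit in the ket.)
-0.2277|01⟩ + (0.9538 - 0.1959i)|11⟩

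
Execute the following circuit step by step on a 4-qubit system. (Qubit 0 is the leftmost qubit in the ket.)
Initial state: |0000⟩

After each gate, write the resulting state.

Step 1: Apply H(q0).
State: 1/√2|0000⟩ + 1/√2|1000⟩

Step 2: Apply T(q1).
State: 1/√2|0000⟩ + 1/√2|1000⟩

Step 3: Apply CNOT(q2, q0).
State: 1/√2|0000⟩ + 1/√2|1000⟩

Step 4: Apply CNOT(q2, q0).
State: 1/√2|0000⟩ + 1/√2|1000⟩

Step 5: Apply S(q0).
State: 1/√2|0000⟩ + (1/√2)i|1000⟩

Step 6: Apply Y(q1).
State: (1/√2)i|0100⟩ - 1/√2|1100⟩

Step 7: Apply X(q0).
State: -1/√2|0100⟩ + (1/√2)i|1100⟩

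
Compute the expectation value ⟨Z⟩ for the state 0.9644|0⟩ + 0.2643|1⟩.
0.8602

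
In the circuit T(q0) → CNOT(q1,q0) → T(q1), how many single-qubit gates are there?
2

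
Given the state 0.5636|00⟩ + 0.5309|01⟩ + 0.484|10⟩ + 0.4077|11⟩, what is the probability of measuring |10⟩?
0.2343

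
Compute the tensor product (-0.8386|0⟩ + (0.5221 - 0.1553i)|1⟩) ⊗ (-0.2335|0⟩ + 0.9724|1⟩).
0.1958|00⟩ - 0.8155|01⟩ + (-0.1219 + 0.03626i)|10⟩ + (0.5077 - 0.151i)|11⟩

amp(|b₁b₂…⟩) = product of the factor amplitudes for bits b₁, b₂, …; only kets whose every factor amplitude is nonzero survive.
|00⟩: (-0.8386)(-0.2335) = 0.1958
|01⟩: (-0.8386)(0.9724) = -0.8155
|10⟩: (0.5221 - 0.1553i)(-0.2335) = (-0.1219 + 0.03626i)
|11⟩: (0.5221 - 0.1553i)(0.9724) = (0.5077 - 0.151i)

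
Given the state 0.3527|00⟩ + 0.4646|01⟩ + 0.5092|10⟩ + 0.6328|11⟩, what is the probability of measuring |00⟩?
0.1244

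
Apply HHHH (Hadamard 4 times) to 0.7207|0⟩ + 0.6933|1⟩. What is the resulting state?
0.7207|0⟩ + 0.6933|1⟩

H² = I, so an even number of Hadamards cancels: H^4 = I and the state is unchanged.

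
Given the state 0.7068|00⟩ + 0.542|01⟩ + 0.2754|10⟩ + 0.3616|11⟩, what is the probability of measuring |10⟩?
0.07585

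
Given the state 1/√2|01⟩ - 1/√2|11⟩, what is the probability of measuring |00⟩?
0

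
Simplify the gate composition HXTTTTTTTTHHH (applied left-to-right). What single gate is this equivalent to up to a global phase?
Z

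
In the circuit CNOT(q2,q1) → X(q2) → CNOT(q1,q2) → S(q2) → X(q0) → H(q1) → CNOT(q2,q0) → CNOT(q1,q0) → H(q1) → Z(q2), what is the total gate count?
10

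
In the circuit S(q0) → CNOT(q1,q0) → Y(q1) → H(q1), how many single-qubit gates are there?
3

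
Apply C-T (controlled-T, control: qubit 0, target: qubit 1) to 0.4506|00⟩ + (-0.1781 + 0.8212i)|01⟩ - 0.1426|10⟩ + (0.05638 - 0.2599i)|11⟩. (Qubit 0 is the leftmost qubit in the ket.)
0.4506|00⟩ + (-0.1781 + 0.8212i)|01⟩ - 0.1426|10⟩ + (0.2236 - 0.1439i)|11⟩

C-T leaves the control-|0⟩ kets |00⟩, |01⟩ unchanged and applies T to qubit 1 on the control-|1⟩ pair (|10⟩, |11⟩).
T = [[1, 0], [0, (1/√2 + (1/√2)i)]].
With a = amp(|10⟩) = -0.1426 and b = amp(|11⟩) = (0.05638 - 0.2599i):
new amp(|10⟩) = (1)·a = -0.1426
new amp(|11⟩) = (1/√2 + (1/√2)i)·b = (0.2236 - 0.1439i)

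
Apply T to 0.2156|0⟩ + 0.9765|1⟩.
0.2156|0⟩ + (0.6905 + 0.6905i)|1⟩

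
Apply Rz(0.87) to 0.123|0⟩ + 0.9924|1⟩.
(0.1115 - 0.05183i)|0⟩ + (0.9 + 0.4182i)|1⟩

Rz(0.87) = [[e^(−iθ/2), 0], [0, e^(iθ/2)]] with e^(±iθ/2) = cos(θ/2) ± i·sin(θ/2); θ = 0.87, cos(θ/2) ≈ 0.90687, sin(θ/2) ≈ 0.42141.
With a = amp(|0⟩) = 0.123 and b = amp(|1⟩) = 0.9924:
new amp(|0⟩) = (0.90687 - 0.42141i)·a = (0.1115 - 0.05183i)
new amp(|1⟩) = (0.90687 + 0.42141i)·b = (0.9 + 0.4182i)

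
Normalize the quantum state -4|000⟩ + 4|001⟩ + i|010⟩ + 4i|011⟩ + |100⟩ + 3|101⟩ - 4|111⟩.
-0.4619|000⟩ + 0.4619|001⟩ + 0.1155i|010⟩ + 0.4619i|011⟩ + 0.1155|100⟩ + 0.3464|101⟩ - 0.4619|111⟩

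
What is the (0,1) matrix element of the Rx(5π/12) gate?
-0.6088i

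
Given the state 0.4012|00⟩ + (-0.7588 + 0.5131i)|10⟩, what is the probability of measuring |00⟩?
0.161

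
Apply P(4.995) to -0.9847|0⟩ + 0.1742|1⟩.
-0.9847|0⟩ + (0.04858 - 0.1673i)|1⟩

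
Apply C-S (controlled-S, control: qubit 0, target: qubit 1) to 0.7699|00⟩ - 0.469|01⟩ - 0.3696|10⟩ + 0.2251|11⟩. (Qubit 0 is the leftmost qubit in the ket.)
0.7699|00⟩ - 0.469|01⟩ - 0.3696|10⟩ + 0.2251i|11⟩

C-S leaves the control-|0⟩ kets |00⟩, |01⟩ unchanged and applies S to qubit 1 on the control-|1⟩ pair (|10⟩, |11⟩).
S = [[1, 0], [0, i]].
With a = amp(|10⟩) = -0.3696 and b = amp(|11⟩) = 0.2251:
new amp(|10⟩) = (1)·a = -0.3696
new amp(|11⟩) = (i)·b = 0.2251i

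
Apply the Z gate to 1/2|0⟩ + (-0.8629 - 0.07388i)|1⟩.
1/2|0⟩ + (0.8629 + 0.07388i)|1⟩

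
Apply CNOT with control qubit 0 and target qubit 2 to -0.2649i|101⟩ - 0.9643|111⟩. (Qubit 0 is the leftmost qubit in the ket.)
-0.2649i|100⟩ - 0.9643|110⟩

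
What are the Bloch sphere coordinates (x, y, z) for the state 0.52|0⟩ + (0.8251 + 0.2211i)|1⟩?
(0.8581, 0.2299, -0.4593)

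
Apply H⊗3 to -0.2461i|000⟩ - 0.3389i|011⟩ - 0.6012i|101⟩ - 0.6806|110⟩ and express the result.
(-0.2406 - 0.4194i)|000⟩ + (-0.2406 + 0.2454i)|001⟩ + (0.2406 - 0.1797i)|010⟩ + (0.2406 + 0.005728i)|011⟩ + (0.2406 + 0.005728i)|100⟩ + (0.2406 - 0.1797i)|101⟩ + (-0.2406 + 0.2454i)|110⟩ + (-0.2406 - 0.4194i)|111⟩

H⊗3 gives amp(|y⟩) = (1/2√2) Σ_x (−1)^(x·y) amp(|x⟩), where x·y is the number of positions in which both x and y have a 1.
|000⟩: (-0.2461i - 0.3389i - 0.6012i - 0.6806)/(2√2) = (-0.2406 - 0.4194i)
|001⟩: (-0.2461i + 0.3389i + 0.6012i - 0.6806)/(2√2) = (-0.2406 + 0.2454i)
|010⟩: (-0.2461i + 0.3389i - 0.6012i + 0.6806)/(2√2) = (0.2406 - 0.1797i)
|011⟩: (-0.2461i - 0.3389i + 0.6012i + 0.6806)/(2√2) = (0.2406 + 0.005728i)
|100⟩: (-0.2461i - 0.3389i + 0.6012i + 0.6806)/(2√2) = (0.2406 + 0.005728i)
|101⟩: (-0.2461i + 0.3389i - 0.6012i + 0.6806)/(2√2) = (0.2406 - 0.1797i)
|110⟩: (-0.2461i + 0.3389i + 0.6012i - 0.6806)/(2√2) = (-0.2406 + 0.2454i)
|111⟩: (-0.2461i - 0.3389i - 0.6012i - 0.6806)/(2√2) = (-0.2406 - 0.4194i)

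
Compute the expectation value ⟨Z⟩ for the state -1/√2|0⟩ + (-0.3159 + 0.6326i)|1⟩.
0.00002443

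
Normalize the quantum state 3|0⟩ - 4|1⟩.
0.6|0⟩ - 0.8|1⟩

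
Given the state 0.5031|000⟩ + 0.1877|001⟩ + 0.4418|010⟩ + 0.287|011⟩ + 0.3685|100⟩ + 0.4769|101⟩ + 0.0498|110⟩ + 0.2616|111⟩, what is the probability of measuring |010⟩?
0.1952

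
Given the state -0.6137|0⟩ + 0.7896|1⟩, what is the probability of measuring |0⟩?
0.3766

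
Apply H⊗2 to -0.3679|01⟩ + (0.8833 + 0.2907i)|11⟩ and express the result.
(0.2577 + 0.1454i)|00⟩ + (-0.2577 - 0.1454i)|01⟩ + (-0.6256 - 0.1454i)|10⟩ + (0.6256 + 0.1454i)|11⟩

H⊗2 gives amp(|y⟩) = (1/2) Σ_x (−1)^(x·y) amp(|x⟩), where x·y is the number of positions in which both x and y have a 1.
|00⟩: (-0.3679 + (0.8833 + 0.2907i))/2 = (0.2577 + 0.1454i)
|01⟩: (0.3679 - (0.8833 + 0.2907i))/2 = (-0.2577 - 0.1454i)
|10⟩: (-0.3679 - (0.8833 + 0.2907i))/2 = (-0.6256 - 0.1454i)
|11⟩: (0.3679 + (0.8833 + 0.2907i))/2 = (0.6256 + 0.1454i)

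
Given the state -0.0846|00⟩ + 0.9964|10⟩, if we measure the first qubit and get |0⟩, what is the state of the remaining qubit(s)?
-|0⟩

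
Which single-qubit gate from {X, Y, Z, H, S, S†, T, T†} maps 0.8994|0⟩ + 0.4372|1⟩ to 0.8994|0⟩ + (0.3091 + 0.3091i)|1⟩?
T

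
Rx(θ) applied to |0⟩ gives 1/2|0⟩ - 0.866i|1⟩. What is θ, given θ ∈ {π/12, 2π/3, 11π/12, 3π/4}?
2π/3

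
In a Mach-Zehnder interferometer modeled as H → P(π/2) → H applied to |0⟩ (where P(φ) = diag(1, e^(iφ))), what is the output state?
(1/2 + (1/2)i)|0⟩ + (1/2 - (1/2)i)|1⟩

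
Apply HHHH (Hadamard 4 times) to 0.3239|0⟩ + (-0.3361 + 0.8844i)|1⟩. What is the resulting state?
0.3239|0⟩ + (-0.3361 + 0.8844i)|1⟩

H² = I, so an even number of Hadamards cancels: H^4 = I and the state is unchanged.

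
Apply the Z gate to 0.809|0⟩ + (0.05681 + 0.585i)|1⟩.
0.809|0⟩ + (-0.05681 - 0.585i)|1⟩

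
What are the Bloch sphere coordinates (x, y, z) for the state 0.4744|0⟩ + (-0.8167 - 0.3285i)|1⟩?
(-0.7749, -0.3117, -0.5499)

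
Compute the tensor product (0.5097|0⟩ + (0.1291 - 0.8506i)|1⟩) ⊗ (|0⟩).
0.5097|00⟩ + (0.1291 - 0.8506i)|10⟩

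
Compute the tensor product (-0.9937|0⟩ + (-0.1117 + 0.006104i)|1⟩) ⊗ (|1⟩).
-0.9937|01⟩ + (-0.1117 + 0.006104i)|11⟩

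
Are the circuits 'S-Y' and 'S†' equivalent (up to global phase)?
No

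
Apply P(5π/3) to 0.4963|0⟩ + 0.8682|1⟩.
0.4963|0⟩ + (0.4341 - 0.7519i)|1⟩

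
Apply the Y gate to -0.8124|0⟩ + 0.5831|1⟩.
-0.5831i|0⟩ - 0.8124i|1⟩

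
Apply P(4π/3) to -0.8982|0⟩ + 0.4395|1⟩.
-0.8982|0⟩ + (-0.2198 - 0.3806i)|1⟩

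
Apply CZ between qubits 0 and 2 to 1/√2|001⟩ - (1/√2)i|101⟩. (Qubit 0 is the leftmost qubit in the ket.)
1/√2|001⟩ + (1/√2)i|101⟩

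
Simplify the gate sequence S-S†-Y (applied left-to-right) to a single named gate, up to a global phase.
Y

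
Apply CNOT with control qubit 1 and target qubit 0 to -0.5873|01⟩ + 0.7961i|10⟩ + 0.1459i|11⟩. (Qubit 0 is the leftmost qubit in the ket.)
0.1459i|01⟩ + 0.7961i|10⟩ - 0.5873|11⟩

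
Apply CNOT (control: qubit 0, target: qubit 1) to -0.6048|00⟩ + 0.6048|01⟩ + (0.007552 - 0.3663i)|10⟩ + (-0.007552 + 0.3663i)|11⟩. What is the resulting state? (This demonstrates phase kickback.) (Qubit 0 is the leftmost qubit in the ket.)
-0.6048|00⟩ + 0.6048|01⟩ + (-0.007552 + 0.3663i)|10⟩ + (0.007552 - 0.3663i)|11⟩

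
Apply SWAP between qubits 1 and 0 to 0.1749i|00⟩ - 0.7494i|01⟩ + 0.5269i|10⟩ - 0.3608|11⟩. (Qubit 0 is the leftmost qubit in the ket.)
0.1749i|00⟩ + 0.5269i|01⟩ - 0.7494i|10⟩ - 0.3608|11⟩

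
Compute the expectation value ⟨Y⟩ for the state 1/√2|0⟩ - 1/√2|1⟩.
0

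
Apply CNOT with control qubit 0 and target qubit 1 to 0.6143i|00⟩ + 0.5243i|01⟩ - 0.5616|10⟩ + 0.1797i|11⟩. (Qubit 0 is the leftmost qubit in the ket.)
0.6143i|00⟩ + 0.5243i|01⟩ + 0.1797i|10⟩ - 0.5616|11⟩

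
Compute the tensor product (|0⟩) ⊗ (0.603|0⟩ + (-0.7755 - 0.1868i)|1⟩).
0.603|00⟩ + (-0.7755 - 0.1868i)|01⟩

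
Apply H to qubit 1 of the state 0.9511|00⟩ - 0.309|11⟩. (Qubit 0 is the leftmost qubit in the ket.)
0.6725|00⟩ + 0.6725|01⟩ - 0.2185|10⟩ + 0.2185|11⟩

H on qubit 1 mixes each pair of kets that differ only in qubit 1: amplitudes (a, b) of (|…0…⟩, |…1…⟩) become ((a + b)/√2, (a − b)/√2). Kets absent from the input have amplitude 0.
(|00⟩, |01⟩): (a, b) = (0.9511, 0) → (0.6725, 0.6725)
(|10⟩, |11⟩): (a, b) = (0, -0.309) → (-0.2185, 0.2185)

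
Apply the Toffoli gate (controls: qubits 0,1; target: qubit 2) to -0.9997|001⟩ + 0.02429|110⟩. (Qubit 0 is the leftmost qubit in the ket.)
-0.9997|001⟩ + 0.02429|111⟩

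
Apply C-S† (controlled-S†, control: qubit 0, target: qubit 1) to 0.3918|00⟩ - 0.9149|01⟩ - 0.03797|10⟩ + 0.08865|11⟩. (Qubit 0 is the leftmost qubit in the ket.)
0.3918|00⟩ - 0.9149|01⟩ - 0.03797|10⟩ - 0.08865i|11⟩

C-S† leaves the control-|0⟩ kets |00⟩, |01⟩ unchanged and applies S† to qubit 1 on the control-|1⟩ pair (|10⟩, |11⟩).
S† = [[1, 0], [0, -i]].
With a = amp(|10⟩) = -0.03797 and b = amp(|11⟩) = 0.08865:
new amp(|10⟩) = (1)·a = -0.03797
new amp(|11⟩) = (-i)·b = -0.08865i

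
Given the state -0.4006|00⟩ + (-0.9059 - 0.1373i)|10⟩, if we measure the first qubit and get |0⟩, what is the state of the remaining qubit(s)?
-|0⟩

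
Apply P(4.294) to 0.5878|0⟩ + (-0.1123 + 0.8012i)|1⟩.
0.5878|0⟩ + (0.7777 - 0.2229i)|1⟩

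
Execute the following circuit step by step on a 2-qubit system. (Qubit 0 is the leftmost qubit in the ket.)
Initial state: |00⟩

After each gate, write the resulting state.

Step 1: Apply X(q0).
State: |10⟩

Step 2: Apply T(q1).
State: |10⟩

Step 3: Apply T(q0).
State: (1/√2 + (1/√2)i)|10⟩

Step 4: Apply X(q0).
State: (1/√2 + (1/√2)i)|00⟩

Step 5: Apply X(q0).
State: (1/√2 + (1/√2)i)|10⟩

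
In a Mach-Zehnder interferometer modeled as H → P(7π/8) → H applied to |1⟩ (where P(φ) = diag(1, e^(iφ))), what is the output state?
(0.9619 - 0.1913i)|0⟩ + (0.03806 + 0.1913i)|1⟩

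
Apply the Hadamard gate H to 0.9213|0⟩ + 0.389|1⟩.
0.9265|0⟩ + 0.3764|1⟩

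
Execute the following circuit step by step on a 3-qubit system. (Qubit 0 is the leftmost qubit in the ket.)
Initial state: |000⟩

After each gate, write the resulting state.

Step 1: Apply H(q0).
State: 1/√2|000⟩ + 1/√2|100⟩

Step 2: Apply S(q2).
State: 1/√2|000⟩ + 1/√2|100⟩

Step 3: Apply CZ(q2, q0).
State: 1/√2|000⟩ + 1/√2|100⟩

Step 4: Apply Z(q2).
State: 1/√2|000⟩ + 1/√2|100⟩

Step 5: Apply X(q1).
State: 1/√2|010⟩ + 1/√2|110⟩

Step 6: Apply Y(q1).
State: -(1/√2)i|000⟩ - (1/√2)i|100⟩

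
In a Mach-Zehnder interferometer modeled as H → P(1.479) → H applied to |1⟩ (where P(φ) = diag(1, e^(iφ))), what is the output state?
(0.4542 - 0.4979i)|0⟩ + (0.5458 + 0.4979i)|1⟩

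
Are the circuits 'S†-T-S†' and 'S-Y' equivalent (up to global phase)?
No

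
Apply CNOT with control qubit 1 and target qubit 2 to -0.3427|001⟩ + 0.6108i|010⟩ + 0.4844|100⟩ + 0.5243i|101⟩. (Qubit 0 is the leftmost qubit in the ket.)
-0.3427|001⟩ + 0.6108i|011⟩ + 0.4844|100⟩ + 0.5243i|101⟩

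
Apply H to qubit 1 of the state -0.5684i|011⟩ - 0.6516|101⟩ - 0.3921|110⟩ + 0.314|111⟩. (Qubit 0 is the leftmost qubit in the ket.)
-0.4019i|001⟩ + 0.4019i|011⟩ - 0.2773|100⟩ - 0.2387|101⟩ + 0.2773|110⟩ - 0.6828|111⟩

H on qubit 1 mixes each pair of kets that differ only in qubit 1: amplitudes (a, b) of (|…0…⟩, |…1…⟩) become ((a + b)/√2, (a − b)/√2). Kets absent from the input have amplitude 0.
(|001⟩, |011⟩): (a, b) = (0, -0.5684i) → (-0.4019i, 0.4019i)
(|100⟩, |110⟩): (a, b) = (0, -0.3921) → (-0.2773, 0.2773)
(|101⟩, |111⟩): (a, b) = (-0.6516, 0.314) → (-0.2387, -0.6828)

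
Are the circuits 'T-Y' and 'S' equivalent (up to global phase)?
No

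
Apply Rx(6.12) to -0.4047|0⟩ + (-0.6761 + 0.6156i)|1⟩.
(0.4535 + 0.0551i)|0⟩ + (0.6739 - 0.5806i)|1⟩

Rx(6.12) = [[cos(θ/2), −i·sin(θ/2)], [−i·sin(θ/2), cos(θ/2)]]; θ = 6.12, cos(θ/2) ≈ -0.996673, sin(θ/2) ≈ 0.0815022.
With a = amp(|0⟩) = -0.4047 and b = amp(|1⟩) = (-0.6761 + 0.6156i):
new amp(|0⟩) = (-0.996673)·a + (-0.0815022i)·b = (0.4535 + 0.0551i)
new amp(|1⟩) = (-0.0815022i)·a + (-0.996673)·b = (0.6739 - 0.5806i)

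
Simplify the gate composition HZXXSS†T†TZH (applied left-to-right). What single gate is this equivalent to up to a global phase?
I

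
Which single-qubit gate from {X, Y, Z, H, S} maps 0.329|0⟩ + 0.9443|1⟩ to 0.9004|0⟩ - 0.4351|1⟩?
H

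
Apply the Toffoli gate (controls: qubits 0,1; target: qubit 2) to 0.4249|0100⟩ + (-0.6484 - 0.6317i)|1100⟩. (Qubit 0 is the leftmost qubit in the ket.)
0.4249|0100⟩ + (-0.6484 - 0.6317i)|1110⟩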